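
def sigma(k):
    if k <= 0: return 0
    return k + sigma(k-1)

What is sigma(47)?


sigma(47)
= 47 + 46 + 45 + 44 + 43 + 42 + 41 + 40 + 39 + 38 + 37 + 36 + 35 + 34 + 33 + 32 + 31 + 30 + 29 + 28 + 27 + 26 + 25 + 24 + 23 + 22 + 21 + 20 + 19 + 18 + 17 + 16 + 15 + 14 + 13 + 12 + 11 + 10 + 9 + 8 + 7 + 6 + 5 + 4 + 3 + 2 + 1 + sigma(0)
= 47 + 46 + 45 + 44 + 43 + 42 + 41 + 40 + 39 + 38 + 37 + 36 + 35 + 34 + 33 + 32 + 31 + 30 + 29 + 28 + 27 + 26 + 25 + 24 + 23 + 22 + 21 + 20 + 19 + 18 + 17 + 16 + 15 + 14 + 13 + 12 + 11 + 10 + 9 + 8 + 7 + 6 + 5 + 4 + 3 + 2 + 1 + 0
= 1128

1128


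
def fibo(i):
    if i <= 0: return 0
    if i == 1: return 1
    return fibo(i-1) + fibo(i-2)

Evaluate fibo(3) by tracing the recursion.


Computing fibo(3) bottom-up:
fibo(0) = 0
fibo(1) = 1
fibo(2) = fibo(1) + fibo(0) = 1 + 0 = 1
fibo(3) = fibo(2) + fibo(1) = 1 + 1 = 2

2


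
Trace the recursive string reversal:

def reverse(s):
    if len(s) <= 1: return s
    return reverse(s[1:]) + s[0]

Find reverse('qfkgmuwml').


reverse('qfkgmuwml') = reverse('fkgmuwml') + 'q'
reverse('fkgmuwml') = reverse('kgmuwml') + 'f'
reverse('kgmuwml') = reverse('gmuwml') + 'k'
reverse('gmuwml') = reverse('muwml') + 'g'
reverse('muwml') = reverse('uwml') + 'm'
reverse('uwml') = reverse('wml') + 'u'
reverse('wml') = reverse('ml') + 'w'
reverse('ml') = reverse('l') + 'm'
reverse('l') = 'l'  (base case)
Concatenating: 'l' + 'm' + 'w' + 'u' + 'm' + 'g' + 'k' + 'f' + 'q' = 'lmwumgkfq'

lmwumgkfq


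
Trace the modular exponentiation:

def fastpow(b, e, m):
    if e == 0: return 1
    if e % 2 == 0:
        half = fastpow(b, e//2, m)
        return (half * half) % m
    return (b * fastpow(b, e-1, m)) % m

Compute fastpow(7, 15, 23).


fastpow(7, 15, 23): e is odd, compute fastpow(7, 14, 23)
  fastpow(7, 14, 23): e is even, compute fastpow(7, 7, 23)
    fastpow(7, 7, 23): e is odd, compute fastpow(7, 6, 23)
      fastpow(7, 6, 23): e is even, compute fastpow(7, 3, 23)
        fastpow(7, 3, 23): e is odd, compute fastpow(7, 2, 23)
          fastpow(7, 2, 23): e is even, compute fastpow(7, 1, 23)
          fastpow(7, 1, 23): e is odd, compute fastpow(7, 0, 23)
          fastpow(7, 0, 23) = 1
          (7 * 1) % 23 = 7
          half=7, (7*7) % 23 = 3
        (7 * 3) % 23 = 21
      half=21, (21*21) % 23 = 4
    (7 * 4) % 23 = 5
  half=5, (5*5) % 23 = 2
(7 * 2) % 23 = 14

14


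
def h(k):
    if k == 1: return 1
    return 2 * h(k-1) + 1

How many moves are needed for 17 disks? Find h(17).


h(17) = 2 * h(16) + 1
h(16) = 2 * h(15) + 1
h(15) = 2 * h(14) + 1
h(14) = 2 * h(13) + 1
h(13) = 2 * h(12) + 1
h(12) = 2 * h(11) + 1
h(11) = 2 * h(10) + 1
h(10) = 2 * h(9) + 1
h(9) = 2 * h(8) + 1
h(8) = 2 * h(7) + 1
h(7) = 2 * h(6) + 1
h(6) = 2 * h(5) + 1
h(5) = 2 * h(4) + 1
h(4) = 2 * h(3) + 1
h(3) = 2 * h(2) + 1
h(2) = 2 * h(1) + 1
h(1) = 1  (base case)
h(2) = 2 * 1 + 1 = 3
h(3) = 2 * 3 + 1 = 7
h(4) = 2 * 7 + 1 = 15
h(5) = 2 * 15 + 1 = 31
h(6) = 2 * 31 + 1 = 63
h(7) = 2 * 63 + 1 = 127
h(8) = 2 * 127 + 1 = 255
h(9) = 2 * 255 + 1 = 511
h(10) = 2 * 511 + 1 = 1023
h(11) = 2 * 1023 + 1 = 2047
h(12) = 2 * 2047 + 1 = 4095
h(13) = 2 * 4095 + 1 = 8191
h(14) = 2 * 8191 + 1 = 16383
h(15) = 2 * 16383 + 1 = 32767
h(16) = 2 * 32767 + 1 = 65535
h(17) = 2 * 65535 + 1 = 131071

131071


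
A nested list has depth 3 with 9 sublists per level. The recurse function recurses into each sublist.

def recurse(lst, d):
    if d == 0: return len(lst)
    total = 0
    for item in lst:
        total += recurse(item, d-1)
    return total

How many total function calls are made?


At depth 0 (root): 1 call
At depth 1: each of 1 parents calls recurse on 9 children = 9 calls
At depth 2: each of 9 parents calls recurse on 9 children = 81 calls
At depth 3: each of 81 parents calls recurse on 9 children = 729 calls
Total: 1 + 9 + 81 + 729 = 820

820


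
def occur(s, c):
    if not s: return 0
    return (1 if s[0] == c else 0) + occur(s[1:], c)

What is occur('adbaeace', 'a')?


s[0]='a' == 'a' -> 1
s[0]='d' != 'a' -> 0
s[0]='b' != 'a' -> 0
s[0]='a' == 'a' -> 1
s[0]='e' != 'a' -> 0
s[0]='a' == 'a' -> 1
s[0]='c' != 'a' -> 0
s[0]='e' != 'a' -> 0
Sum: 1 + 0 + 0 + 1 + 0 + 1 + 0 + 0 = 3

3


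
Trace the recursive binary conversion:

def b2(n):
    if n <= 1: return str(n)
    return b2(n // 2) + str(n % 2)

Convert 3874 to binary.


b2(3874) = b2(1937) + '0'
b2(1937) = b2(968) + '1'
b2(968) = b2(484) + '0'
b2(484) = b2(242) + '0'
b2(242) = b2(121) + '0'
b2(121) = b2(60) + '1'
b2(60) = b2(30) + '0'
b2(30) = b2(15) + '0'
b2(15) = b2(7) + '1'
b2(7) = b2(3) + '1'
b2(3) = b2(1) + '1'
b2(1) = '1'  (base case)
Concatenating: '1' + '1' + '1' + '1' + '0' + '0' + '1' + '0' + '0' + '0' + '1' + '0' = '111100100010'

111100100010


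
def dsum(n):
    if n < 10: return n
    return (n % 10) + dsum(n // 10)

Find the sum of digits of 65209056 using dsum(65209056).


dsum(65209056) = 6 + dsum(6520905)
dsum(6520905) = 5 + dsum(652090)
dsum(652090) = 0 + dsum(65209)
dsum(65209) = 9 + dsum(6520)
dsum(6520) = 0 + dsum(652)
dsum(652) = 2 + dsum(65)
dsum(65) = 5 + dsum(6)
dsum(6) = 6  (base case)
Total: 6 + 5 + 0 + 9 + 0 + 2 + 5 + 6 = 33

33


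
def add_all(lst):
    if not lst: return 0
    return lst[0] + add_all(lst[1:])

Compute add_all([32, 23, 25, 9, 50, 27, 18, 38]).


add_all([32, 23, 25, 9, 50, 27, 18, 38]) = 32 + add_all([23, 25, 9, 50, 27, 18, 38])
add_all([23, 25, 9, 50, 27, 18, 38]) = 23 + add_all([25, 9, 50, 27, 18, 38])
add_all([25, 9, 50, 27, 18, 38]) = 25 + add_all([9, 50, 27, 18, 38])
add_all([9, 50, 27, 18, 38]) = 9 + add_all([50, 27, 18, 38])
add_all([50, 27, 18, 38]) = 50 + add_all([27, 18, 38])
add_all([27, 18, 38]) = 27 + add_all([18, 38])
add_all([18, 38]) = 18 + add_all([38])
add_all([38]) = 38 + add_all([])
add_all([]) = 0  (base case)
Total: 32 + 23 + 25 + 9 + 50 + 27 + 18 + 38 + 0 = 222

222


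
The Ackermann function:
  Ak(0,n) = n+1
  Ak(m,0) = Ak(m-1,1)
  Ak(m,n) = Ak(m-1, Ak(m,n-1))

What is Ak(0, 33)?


Ak(0, 33) = 34
Result: Ak(0, 33) = 34

34


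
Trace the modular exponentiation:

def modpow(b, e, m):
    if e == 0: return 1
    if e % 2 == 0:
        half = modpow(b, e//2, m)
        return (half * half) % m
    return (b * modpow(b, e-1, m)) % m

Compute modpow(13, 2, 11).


modpow(13, 2, 11): e is even, compute modpow(13, 1, 11)
  modpow(13, 1, 11): e is odd, compute modpow(13, 0, 11)
    modpow(13, 0, 11) = 1
  (13 * 1) % 11 = 2
half=2, (2*2) % 11 = 4

4


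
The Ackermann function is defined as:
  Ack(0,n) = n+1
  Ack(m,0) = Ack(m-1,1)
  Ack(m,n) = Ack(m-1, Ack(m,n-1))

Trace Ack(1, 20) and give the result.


Ack(1, 20) = Ack(0, Ack(1, 19))
  Ack(1, 19) = Ack(0, Ack(1, 18))
    Ack(1, 18) = Ack(0, Ack(1, 17))
      Ack(1, 17) = Ack(0, Ack(1, 16))
        Ack(1, 16) = Ack(0, Ack(1, 15))
          Ack(1, 15) = Ack(0, Ack(1, 14))
          Ack(1, 14) = Ack(0, Ack(1, 13))
          Ack(1, 13) = Ack(0, Ack(1, 12))
          Ack(1, 12) = Ack(0, Ack(1, 11))
          Ack(1, 11) = Ack(0, Ack(1, 10))
          Ack(1, 10) = Ack(0, Ack(1, 9))
          Ack(1, 9) = Ack(0, Ack(1, 8))
          Ack(1, 8) = Ack(0, Ack(1, 7))
          Ack(1, 7) = Ack(0, Ack(1, 6))
          Ack(1, 6) = Ack(0, Ack(1, 5))
          Ack(1, 5) = Ack(0, Ack(1, 4))
          Ack(1, 4) = Ack(0, Ack(1, 3))
          Ack(1, 3) = Ack(0, Ack(1, 2))
          Ack(1, 2) = Ack(0, Ack(1, 1))
          Ack(1, 1) = Ack(0, Ack(1, 0))
          Ack(1, 0) = Ack(0, 1)
          Ack(0, 1) = 2
            = Ack(0, 2)
          Ack(0, 2) = 3
            = Ack(0, 3)
... (trace truncated)
Result: Ack(1, 20) = 22

22


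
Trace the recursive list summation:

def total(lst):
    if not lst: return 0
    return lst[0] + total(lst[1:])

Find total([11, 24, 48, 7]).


total([11, 24, 48, 7]) = 11 + total([24, 48, 7])
total([24, 48, 7]) = 24 + total([48, 7])
total([48, 7]) = 48 + total([7])
total([7]) = 7 + total([])
total([]) = 0  (base case)
Total: 11 + 24 + 48 + 7 + 0 = 90

90


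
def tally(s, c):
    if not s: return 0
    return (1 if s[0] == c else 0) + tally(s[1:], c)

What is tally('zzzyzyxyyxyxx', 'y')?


s[0]='z' != 'y' -> 0
s[0]='z' != 'y' -> 0
s[0]='z' != 'y' -> 0
s[0]='y' == 'y' -> 1
s[0]='z' != 'y' -> 0
s[0]='y' == 'y' -> 1
s[0]='x' != 'y' -> 0
s[0]='y' == 'y' -> 1
s[0]='y' == 'y' -> 1
s[0]='x' != 'y' -> 0
s[0]='y' == 'y' -> 1
s[0]='x' != 'y' -> 0
s[0]='x' != 'y' -> 0
Sum: 0 + 0 + 0 + 1 + 0 + 1 + 0 + 1 + 1 + 0 + 1 + 0 + 0 = 5

5


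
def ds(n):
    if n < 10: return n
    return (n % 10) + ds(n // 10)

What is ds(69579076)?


ds(69579076) = 6 + ds(6957907)
ds(6957907) = 7 + ds(695790)
ds(695790) = 0 + ds(69579)
ds(69579) = 9 + ds(6957)
ds(6957) = 7 + ds(695)
ds(695) = 5 + ds(69)
ds(69) = 9 + ds(6)
ds(6) = 6  (base case)
Total: 6 + 7 + 0 + 9 + 7 + 5 + 9 + 6 = 49

49


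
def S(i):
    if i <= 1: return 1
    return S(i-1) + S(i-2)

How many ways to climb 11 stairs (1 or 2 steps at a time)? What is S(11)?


Building up from base cases:
S(0) = 1
S(1) = 1
S(2) = S(1) + S(0) = 1 + 1 = 2
S(3) = S(2) + S(1) = 2 + 1 = 3
S(4) = S(3) + S(2) = 3 + 2 = 5
S(5) = S(4) + S(3) = 5 + 3 = 8
S(6) = S(5) + S(4) = 8 + 5 = 13
S(7) = S(6) + S(5) = 13 + 8 = 21
S(8) = S(7) + S(6) = 21 + 13 = 34
S(9) = S(8) + S(7) = 34 + 21 = 55
S(10) = S(9) + S(8) = 55 + 34 = 89
S(11) = S(10) + S(9) = 89 + 55 = 144

144


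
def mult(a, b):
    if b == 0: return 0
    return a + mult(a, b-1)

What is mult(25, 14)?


mult(25, 14) = 25 + mult(25, 13)
mult(25, 13) = 25 + mult(25, 12)
mult(25, 12) = 25 + mult(25, 11)
mult(25, 11) = 25 + mult(25, 10)
mult(25, 10) = 25 + mult(25, 9)
mult(25, 9) = 25 + mult(25, 8)
mult(25, 8) = 25 + mult(25, 7)
mult(25, 7) = 25 + mult(25, 6)
mult(25, 6) = 25 + mult(25, 5)
mult(25, 5) = 25 + mult(25, 4)
mult(25, 4) = 25 + mult(25, 3)
mult(25, 3) = 25 + mult(25, 2)
mult(25, 2) = 25 + mult(25, 1)
mult(25, 1) = 25 + mult(25, 0)
mult(25, 0) = 0  (base case)
Total: 25 + 25 + 25 + 25 + 25 + 25 + 25 + 25 + 25 + 25 + 25 + 25 + 25 + 25 + 0 = 350

350


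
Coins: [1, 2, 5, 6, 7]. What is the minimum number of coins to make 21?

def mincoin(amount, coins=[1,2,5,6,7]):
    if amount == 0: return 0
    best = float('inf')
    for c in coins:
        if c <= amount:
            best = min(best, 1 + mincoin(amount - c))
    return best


Building up with DP:
mincoin(0) = 0
mincoin(1) = min(1+mincoin(0)=1+0=1) = 1
mincoin(2) = min(1+mincoin(1)=1+1=2, 1+mincoin(0)=1+0=1) = 1
mincoin(3) = min(1+mincoin(2)=1+1=2, 1+mincoin(1)=1+1=2) = 2
mincoin(4) = min(1+mincoin(3)=1+2=3, 1+mincoin(2)=1+1=2) = 2
mincoin(5) = min(1+mincoin(4)=1+2=3, 1+mincoin(3)=1+2=3, 1+mincoin(0)=1+0=1) = 1
mincoin(6) = min(1+mincoin(5)=1+1=2, 1+mincoin(4)=1+2=3, 1+mincoin(1)=1+1=2, 1+mincoin(0)=1+0=1) = 1
mincoin(7) = min(1+mincoin(6)=1+1=2, 1+mincoin(5)=1+1=2, 1+mincoin(2)=1+1=2, 1+mincoin(1)=1+1=2, 1+mincoin(0)=1+0=1) = 1
mincoin(8) = min(1+mincoin(7)=1+1=2, 1+mincoin(6)=1+1=2, 1+mincoin(3)=1+2=3, 1+mincoin(2)=1+1=2, 1+mincoin(1)=1+1=2) = 2
mincoin(9) = min(1+mincoin(8)=1+2=3, 1+mincoin(7)=1+1=2, 1+mincoin(4)=1+2=3, 1+mincoin(3)=1+2=3, 1+mincoin(2)=1+1=2) = 2
mincoin(10) = min(1+mincoin(9)=1+2=3, 1+mincoin(8)=1+2=3, 1+mincoin(5)=1+1=2, 1+mincoin(4)=1+2=3, 1+mincoin(3)=1+2=3) = 2
mincoin(11) = min(1+mincoin(10)=1+2=3, 1+mincoin(9)=1+2=3, 1+mincoin(6)=1+1=2, 1+mincoin(5)=1+1=2, 1+mincoin(4)=1+2=3) = 2
mincoin(12) = min(1+mincoin(11)=1+2=3, 1+mincoin(10)=1+2=3, 1+mincoin(7)=1+1=2, 1+mincoin(6)=1+1=2, 1+mincoin(5)=1+1=2) = 2
mincoin(13) = min(1+mincoin(12)=1+2=3, 1+mincoin(11)=1+2=3, 1+mincoin(8)=1+2=3, 1+mincoin(7)=1+1=2, 1+mincoin(6)=1+1=2) = 2
mincoin(14) = min(1+mincoin(13)=1+2=3, 1+mincoin(12)=1+2=3, 1+mincoin(9)=1+2=3, 1+mincoin(8)=1+2=3, 1+mincoin(7)=1+1=2) = 2
mincoin(15) = min(1+mincoin(14)=1+2=3, 1+mincoin(13)=1+2=3, 1+mincoin(10)=1+2=3, 1+mincoin(9)=1+2=3, 1+mincoin(8)=1+2=3) = 3
mincoin(16) = min(1+mincoin(15)=1+3=4, 1+mincoin(14)=1+2=3, 1+mincoin(11)=1+2=3, 1+mincoin(10)=1+2=3, 1+mincoin(9)=1+2=3) = 3
mincoin(17) = min(1+mincoin(16)=1+3=4, 1+mincoin(15)=1+3=4, 1+mincoin(12)=1+2=3, 1+mincoin(11)=1+2=3, 1+mincoin(10)=1+2=3) = 3
mincoin(18) = min(1+mincoin(17)=1+3=4, 1+mincoin(16)=1+3=4, 1+mincoin(13)=1+2=3, 1+mincoin(12)=1+2=3, 1+mincoin(11)=1+2=3) = 3
mincoin(19) = min(1+mincoin(18)=1+3=4, 1+mincoin(17)=1+3=4, 1+mincoin(14)=1+2=3, 1+mincoin(13)=1+2=3, 1+mincoin(12)=1+2=3) = 3
mincoin(20) = min(1+mincoin(19)=1+3=4, 1+mincoin(18)=1+3=4, 1+mincoin(15)=1+3=4, 1+mincoin(14)=1+2=3, 1+mincoin(13)=1+2=3) = 3
mincoin(21) = min(1+mincoin(20)=1+3=4, 1+mincoin(19)=1+3=4, 1+mincoin(16)=1+3=4, 1+mincoin(15)=1+3=4, 1+mincoin(14)=1+2=3) = 3

3


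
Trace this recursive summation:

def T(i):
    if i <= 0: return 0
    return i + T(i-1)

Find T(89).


T(89)
= 89 + 88 + 87 + 86 + 85 + 84 + 83 + 82 + 81 + 80 + 79 + 78 + 77 + 76 + 75 + 74 + 73 + 72 + 71 + 70 + 69 + 68 + 67 + 66 + 65 + 64 + 63 + 62 + 61 + 60 + 59 + 58 + 57 + 56 + 55 + 54 + 53 + 52 + 51 + 50 + 49 + 48 + 47 + 46 + 45 + 44 + 43 + 42 + 41 + 40 + 39 + 38 + 37 + 36 + 35 + 34 + 33 + 32 + 31 + 30 + 29 + 28 + 27 + 26 + 25 + 24 + 23 + 22 + 21 + 20 + 19 + 18 + 17 + 16 + 15 + 14 + 13 + 12 + 11 + 10 + 9 + 8 + 7 + 6 + 5 + 4 + 3 + 2 + 1 + T(0)
= 89 + 88 + 87 + 86 + 85 + 84 + 83 + 82 + 81 + 80 + 79 + 78 + 77 + 76 + 75 + 74 + 73 + 72 + 71 + 70 + 69 + 68 + 67 + 66 + 65 + 64 + 63 + 62 + 61 + 60 + 59 + 58 + 57 + 56 + 55 + 54 + 53 + 52 + 51 + 50 + 49 + 48 + 47 + 46 + 45 + 44 + 43 + 42 + 41 + 40 + 39 + 38 + 37 + 36 + 35 + 34 + 33 + 32 + 31 + 30 + 29 + 28 + 27 + 26 + 25 + 24 + 23 + 22 + 21 + 20 + 19 + 18 + 17 + 16 + 15 + 14 + 13 + 12 + 11 + 10 + 9 + 8 + 7 + 6 + 5 + 4 + 3 + 2 + 1 + 0
= 4005

4005


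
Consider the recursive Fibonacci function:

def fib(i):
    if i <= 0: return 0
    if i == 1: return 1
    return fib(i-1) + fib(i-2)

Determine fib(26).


Computing fib(26) bottom-up:
fib(0) = 0
fib(1) = 1
fib(2) = fib(1) + fib(0) = 1 + 0 = 1
fib(3) = fib(2) + fib(1) = 1 + 1 = 2
fib(4) = fib(3) + fib(2) = 2 + 1 = 3
fib(5) = fib(4) + fib(3) = 3 + 2 = 5
fib(6) = fib(5) + fib(4) = 5 + 3 = 8
fib(7) = fib(6) + fib(5) = 8 + 5 = 13
fib(8) = fib(7) + fib(6) = 13 + 8 = 21
fib(9) = fib(8) + fib(7) = 21 + 13 = 34
fib(10) = fib(9) + fib(8) = 34 + 21 = 55
fib(11) = fib(10) + fib(9) = 55 + 34 = 89
fib(12) = fib(11) + fib(10) = 89 + 55 = 144
fib(13) = fib(12) + fib(11) = 144 + 89 = 233
fib(14) = fib(13) + fib(12) = 233 + 144 = 377
fib(15) = fib(14) + fib(13) = 377 + 233 = 610
fib(16) = fib(15) + fib(14) = 610 + 377 = 987
fib(17) = fib(16) + fib(15) = 987 + 610 = 1597
fib(18) = fib(17) + fib(16) = 1597 + 987 = 2584
fib(19) = fib(18) + fib(17) = 2584 + 1597 = 4181
fib(20) = fib(19) + fib(18) = 4181 + 2584 = 6765
fib(21) = fib(20) + fib(19) = 6765 + 4181 = 10946
fib(22) = fib(21) + fib(20) = 10946 + 6765 = 17711
fib(23) = fib(22) + fib(21) = 17711 + 10946 = 28657
fib(24) = fib(23) + fib(22) = 28657 + 17711 = 46368
fib(25) = fib(24) + fib(23) = 46368 + 28657 = 75025
fib(26) = fib(25) + fib(24) = 75025 + 46368 = 121393

121393


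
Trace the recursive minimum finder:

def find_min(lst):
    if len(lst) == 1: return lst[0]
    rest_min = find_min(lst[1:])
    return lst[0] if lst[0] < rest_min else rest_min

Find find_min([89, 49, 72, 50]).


find_min([89, 49, 72, 50]): compare 89 with find_min([49, 72, 50])
find_min([49, 72, 50]): compare 49 with find_min([72, 50])
find_min([72, 50]): compare 72 with find_min([50])
find_min([50]) = 50  (base case)
Compare 72 with 50 -> 50
Compare 49 with 50 -> 49
Compare 89 with 49 -> 49

49


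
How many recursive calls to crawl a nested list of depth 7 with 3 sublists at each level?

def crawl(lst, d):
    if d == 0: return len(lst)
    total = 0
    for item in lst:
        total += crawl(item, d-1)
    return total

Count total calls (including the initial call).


At depth 0 (root): 1 call
At depth 1: each of 1 parents calls crawl on 3 children = 3 calls
At depth 2: each of 3 parents calls crawl on 3 children = 9 calls
At depth 3: each of 9 parents calls crawl on 3 children = 27 calls
At depth 4: each of 27 parents calls crawl on 3 children = 81 calls
At depth 5: each of 81 parents calls crawl on 3 children = 243 calls
At depth 6: each of 243 parents calls crawl on 3 children = 729 calls
At depth 7: each of 729 parents calls crawl on 3 children = 2187 calls
Total: 1 + 3 + 9 + 27 + 81 + 243 + 729 + 2187 = 3280

3280


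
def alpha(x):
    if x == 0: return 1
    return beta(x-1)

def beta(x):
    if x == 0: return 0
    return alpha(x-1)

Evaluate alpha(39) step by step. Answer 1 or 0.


alpha(39) = beta(38)
beta(38) = alpha(37)
alpha(37) = beta(36)
beta(36) = alpha(35)
alpha(35) = beta(34)
beta(34) = alpha(33)
alpha(33) = beta(32)
beta(32) = alpha(31)
alpha(31) = beta(30)
beta(30) = alpha(29)
alpha(29) = beta(28)
beta(28) = alpha(27)
alpha(27) = beta(26)
beta(26) = alpha(25)
alpha(25) = beta(24)
beta(24) = alpha(23)
alpha(23) = beta(22)
beta(22) = alpha(21)
alpha(21) = beta(20)
beta(20) = alpha(19)
alpha(19) = beta(18)
beta(18) = alpha(17)
alpha(17) = beta(16)
beta(16) = alpha(15)
alpha(15) = beta(14)
beta(14) = alpha(13)
alpha(13) = beta(12)
beta(12) = alpha(11)
alpha(11) = beta(10)
beta(10) = alpha(9)
alpha(9) = beta(8)
beta(8) = alpha(7)
alpha(7) = beta(6)
beta(6) = alpha(5)
alpha(5) = beta(4)
beta(4) = alpha(3)
alpha(3) = beta(2)
beta(2) = alpha(1)
alpha(1) = beta(0)
beta(0) = 0  (base case)
Result: 0

0


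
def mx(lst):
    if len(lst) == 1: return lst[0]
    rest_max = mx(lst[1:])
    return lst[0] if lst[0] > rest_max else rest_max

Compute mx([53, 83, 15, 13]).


mx([53, 83, 15, 13]): compare 53 with mx([83, 15, 13])
mx([83, 15, 13]): compare 83 with mx([15, 13])
mx([15, 13]): compare 15 with mx([13])
mx([13]) = 13  (base case)
Compare 15 with 13 -> 15
Compare 83 with 15 -> 83
Compare 53 with 83 -> 83

83


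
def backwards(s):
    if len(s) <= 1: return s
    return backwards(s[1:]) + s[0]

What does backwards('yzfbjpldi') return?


backwards('yzfbjpldi') = backwards('zfbjpldi') + 'y'
backwards('zfbjpldi') = backwards('fbjpldi') + 'z'
backwards('fbjpldi') = backwards('bjpldi') + 'f'
backwards('bjpldi') = backwards('jpldi') + 'b'
backwards('jpldi') = backwards('pldi') + 'j'
backwards('pldi') = backwards('ldi') + 'p'
backwards('ldi') = backwards('di') + 'l'
backwards('di') = backwards('i') + 'd'
backwards('i') = 'i'  (base case)
Concatenating: 'i' + 'd' + 'l' + 'p' + 'j' + 'b' + 'f' + 'z' + 'y' = 'idlpjbfzy'

idlpjbfzy


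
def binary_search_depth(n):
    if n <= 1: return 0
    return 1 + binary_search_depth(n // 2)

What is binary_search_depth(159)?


159 / 2 = 79
79 / 2 = 39
39 / 2 = 19
19 / 2 = 9
9 / 2 = 4
4 / 2 = 2
2 / 2 = 1
Reached 1 after 7 halvings

7


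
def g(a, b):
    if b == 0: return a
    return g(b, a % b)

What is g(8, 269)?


g(8, 269) = g(269, 8)
g(269, 8) = g(8, 5)
g(8, 5) = g(5, 3)
g(5, 3) = g(3, 2)
g(3, 2) = g(2, 1)
g(2, 1) = g(1, 0)
g(1, 0) = 1  (base case)

1


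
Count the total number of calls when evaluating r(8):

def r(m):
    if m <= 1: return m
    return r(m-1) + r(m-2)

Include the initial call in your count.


Let C(n) = total calls for r(n)
C(0) = 1, C(1) = 1
C(2) = 1 + C(1) + C(0) = 1 + 1 + 1 = 3
C(3) = 1 + C(2) + C(1) = 1 + 3 + 1 = 5
C(4) = 1 + C(3) + C(2) = 1 + 5 + 3 = 9
C(5) = 1 + C(4) + C(3) = 1 + 9 + 5 = 15
C(6) = 1 + C(5) + C(4) = 1 + 15 + 9 = 25
C(7) = 1 + C(6) + C(5) = 1 + 25 + 15 = 41
C(8) = 1 + C(7) + C(6) = 1 + 41 + 25 = 67

67


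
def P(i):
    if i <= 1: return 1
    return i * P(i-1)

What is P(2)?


P(2)
= 2 * P(1)
= 2 * 1
= 2

2


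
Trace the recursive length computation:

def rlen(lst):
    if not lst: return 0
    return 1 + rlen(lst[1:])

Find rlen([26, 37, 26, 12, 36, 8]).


rlen([26, 37, 26, 12, 36, 8]) = 1 + rlen([37, 26, 12, 36, 8])
rlen([37, 26, 12, 36, 8]) = 1 + rlen([26, 12, 36, 8])
rlen([26, 12, 36, 8]) = 1 + rlen([12, 36, 8])
rlen([12, 36, 8]) = 1 + rlen([36, 8])
rlen([36, 8]) = 1 + rlen([8])
rlen([8]) = 1 + rlen([])
rlen([]) = 0  (base case)
Unwinding: 1 + 1 + 1 + 1 + 1 + 1 + 0 = 6

6


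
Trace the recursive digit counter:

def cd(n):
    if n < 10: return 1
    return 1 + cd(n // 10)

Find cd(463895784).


cd(463895784) = 1 + cd(46389578)
cd(46389578) = 1 + cd(4638957)
cd(4638957) = 1 + cd(463895)
cd(463895) = 1 + cd(46389)
cd(46389) = 1 + cd(4638)
cd(4638) = 1 + cd(463)
cd(463) = 1 + cd(46)
cd(46) = 1 + cd(4)
cd(4) = 1  (base case: 4 < 10)
Unwinding: 1 + 1 + 1 + 1 + 1 + 1 + 1 + 1 + 1 = 9

9


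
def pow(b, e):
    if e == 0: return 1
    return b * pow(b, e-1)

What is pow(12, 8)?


pow(12, 8)
= 12 * pow(12, 7)
= 12 * 12 * pow(12, 6)
= 12 * 12 * 12 * pow(12, 5)
= 12 * 12 * 12 * 12 * pow(12, 4)
= 12 * 12 * 12 * 12 * 12 * pow(12, 3)
= 12 * 12 * 12 * 12 * 12 * 12 * pow(12, 2)
= 12 * 12 * 12 * 12 * 12 * 12 * 12 * pow(12, 1)
= 12 * 12 * 12 * 12 * 12 * 12 * 12 * 12 * pow(12, 0)
= 12 * 12 * 12 * 12 * 12 * 12 * 12 * 12 * 1
= 429981696

429981696


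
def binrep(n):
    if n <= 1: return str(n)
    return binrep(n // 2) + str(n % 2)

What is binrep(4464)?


binrep(4464) = binrep(2232) + '0'
binrep(2232) = binrep(1116) + '0'
binrep(1116) = binrep(558) + '0'
binrep(558) = binrep(279) + '0'
binrep(279) = binrep(139) + '1'
binrep(139) = binrep(69) + '1'
binrep(69) = binrep(34) + '1'
binrep(34) = binrep(17) + '0'
binrep(17) = binrep(8) + '1'
binrep(8) = binrep(4) + '0'
binrep(4) = binrep(2) + '0'
binrep(2) = binrep(1) + '0'
binrep(1) = '1'  (base case)
Concatenating: '1' + '0' + '0' + '0' + '1' + '0' + '1' + '1' + '1' + '0' + '0' + '0' + '0' = '1000101110000'

1000101110000


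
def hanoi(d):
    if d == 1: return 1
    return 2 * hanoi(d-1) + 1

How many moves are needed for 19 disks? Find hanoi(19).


hanoi(19) = 2 * hanoi(18) + 1
hanoi(18) = 2 * hanoi(17) + 1
hanoi(17) = 2 * hanoi(16) + 1
hanoi(16) = 2 * hanoi(15) + 1
hanoi(15) = 2 * hanoi(14) + 1
hanoi(14) = 2 * hanoi(13) + 1
hanoi(13) = 2 * hanoi(12) + 1
hanoi(12) = 2 * hanoi(11) + 1
hanoi(11) = 2 * hanoi(10) + 1
hanoi(10) = 2 * hanoi(9) + 1
hanoi(9) = 2 * hanoi(8) + 1
hanoi(8) = 2 * hanoi(7) + 1
hanoi(7) = 2 * hanoi(6) + 1
hanoi(6) = 2 * hanoi(5) + 1
hanoi(5) = 2 * hanoi(4) + 1
hanoi(4) = 2 * hanoi(3) + 1
hanoi(3) = 2 * hanoi(2) + 1
hanoi(2) = 2 * hanoi(1) + 1
hanoi(1) = 1  (base case)
hanoi(2) = 2 * 1 + 1 = 3
hanoi(3) = 2 * 3 + 1 = 7
hanoi(4) = 2 * 7 + 1 = 15
hanoi(5) = 2 * 15 + 1 = 31
hanoi(6) = 2 * 31 + 1 = 63
hanoi(7) = 2 * 63 + 1 = 127
hanoi(8) = 2 * 127 + 1 = 255
hanoi(9) = 2 * 255 + 1 = 511
hanoi(10) = 2 * 511 + 1 = 1023
hanoi(11) = 2 * 1023 + 1 = 2047
hanoi(12) = 2 * 2047 + 1 = 4095
hanoi(13) = 2 * 4095 + 1 = 8191
hanoi(14) = 2 * 8191 + 1 = 16383
hanoi(15) = 2 * 16383 + 1 = 32767
hanoi(16) = 2 * 32767 + 1 = 65535
hanoi(17) = 2 * 65535 + 1 = 131071
hanoi(18) = 2 * 131071 + 1 = 262143
hanoi(19) = 2 * 262143 + 1 = 524287

524287


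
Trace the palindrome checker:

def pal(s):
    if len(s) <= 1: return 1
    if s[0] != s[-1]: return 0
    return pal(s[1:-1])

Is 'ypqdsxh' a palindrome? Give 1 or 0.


pal('ypqdsxh'): s[0]='y' != s[-1]='h' -> return 0
Result: 0 (not a palindrome)

0


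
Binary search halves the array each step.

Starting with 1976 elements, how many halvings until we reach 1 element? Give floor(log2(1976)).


1976 / 2 = 988
988 / 2 = 494
494 / 2 = 247
247 / 2 = 123
123 / 2 = 61
61 / 2 = 30
30 / 2 = 15
15 / 2 = 7
7 / 2 = 3
3 / 2 = 1
Reached 1 after 10 halvings

10


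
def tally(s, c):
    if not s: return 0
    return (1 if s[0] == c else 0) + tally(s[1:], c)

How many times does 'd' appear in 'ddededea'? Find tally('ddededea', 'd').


s[0]='d' == 'd' -> 1
s[0]='d' == 'd' -> 1
s[0]='e' != 'd' -> 0
s[0]='d' == 'd' -> 1
s[0]='e' != 'd' -> 0
s[0]='d' == 'd' -> 1
s[0]='e' != 'd' -> 0
s[0]='a' != 'd' -> 0
Sum: 1 + 1 + 0 + 1 + 0 + 1 + 0 + 0 = 4

4


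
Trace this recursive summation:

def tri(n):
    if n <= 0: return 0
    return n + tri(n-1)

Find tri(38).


tri(38)
= 38 + 37 + 36 + 35 + 34 + 33 + 32 + 31 + 30 + 29 + 28 + 27 + 26 + 25 + 24 + 23 + 22 + 21 + 20 + 19 + 18 + 17 + 16 + 15 + 14 + 13 + 12 + 11 + 10 + 9 + 8 + 7 + 6 + 5 + 4 + 3 + 2 + 1 + tri(0)
= 38 + 37 + 36 + 35 + 34 + 33 + 32 + 31 + 30 + 29 + 28 + 27 + 26 + 25 + 24 + 23 + 22 + 21 + 20 + 19 + 18 + 17 + 16 + 15 + 14 + 13 + 12 + 11 + 10 + 9 + 8 + 7 + 6 + 5 + 4 + 3 + 2 + 1 + 0
= 741

741


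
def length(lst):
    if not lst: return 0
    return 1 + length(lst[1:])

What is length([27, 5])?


length([27, 5]) = 1 + length([5])
length([5]) = 1 + length([])
length([]) = 0  (base case)
Unwinding: 1 + 1 + 0 = 2

2


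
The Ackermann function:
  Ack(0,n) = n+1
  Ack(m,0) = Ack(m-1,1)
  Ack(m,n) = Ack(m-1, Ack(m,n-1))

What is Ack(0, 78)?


Ack(0, 78) = 79
Result: Ack(0, 78) = 79

79


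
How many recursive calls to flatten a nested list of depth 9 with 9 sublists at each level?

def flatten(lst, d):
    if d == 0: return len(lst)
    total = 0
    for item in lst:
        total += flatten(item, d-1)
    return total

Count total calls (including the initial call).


At depth 0 (root): 1 call
At depth 1: each of 1 parents calls flatten on 9 children = 9 calls
At depth 2: each of 9 parents calls flatten on 9 children = 81 calls
At depth 3: each of 81 parents calls flatten on 9 children = 729 calls
At depth 4: each of 729 parents calls flatten on 9 children = 6561 calls
At depth 5: each of 6561 parents calls flatten on 9 children = 59049 calls
At depth 6: each of 59049 parents calls flatten on 9 children = 531441 calls
At depth 7: each of 531441 parents calls flatten on 9 children = 4782969 calls
At depth 8: each of 4782969 parents calls flatten on 9 children = 43046721 calls
At depth 9: each of 43046721 parents calls flatten on 9 children = 387420489 calls
Total: 1 + 9 + 81 + 729 + 6561 + 59049 + 531441 + 4782969 + 43046721 + 387420489 = 435848050

435848050


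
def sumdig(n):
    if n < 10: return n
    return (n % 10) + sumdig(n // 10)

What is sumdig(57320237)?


sumdig(57320237) = 7 + sumdig(5732023)
sumdig(5732023) = 3 + sumdig(573202)
sumdig(573202) = 2 + sumdig(57320)
sumdig(57320) = 0 + sumdig(5732)
sumdig(5732) = 2 + sumdig(573)
sumdig(573) = 3 + sumdig(57)
sumdig(57) = 7 + sumdig(5)
sumdig(5) = 5  (base case)
Total: 7 + 3 + 2 + 0 + 2 + 3 + 7 + 5 = 29

29


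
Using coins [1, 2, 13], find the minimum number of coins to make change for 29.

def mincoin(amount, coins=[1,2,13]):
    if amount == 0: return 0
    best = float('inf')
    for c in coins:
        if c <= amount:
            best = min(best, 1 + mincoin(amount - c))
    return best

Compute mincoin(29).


Building up with DP:
mincoin(0) = 0
mincoin(1) = min(1+mincoin(0)=1+0=1) = 1
mincoin(2) = min(1+mincoin(1)=1+1=2, 1+mincoin(0)=1+0=1) = 1
mincoin(3) = min(1+mincoin(2)=1+1=2, 1+mincoin(1)=1+1=2) = 2
mincoin(4) = min(1+mincoin(3)=1+2=3, 1+mincoin(2)=1+1=2) = 2
mincoin(5) = min(1+mincoin(4)=1+2=3, 1+mincoin(3)=1+2=3) = 3
mincoin(6) = min(1+mincoin(5)=1+3=4, 1+mincoin(4)=1+2=3) = 3
mincoin(7) = min(1+mincoin(6)=1+3=4, 1+mincoin(5)=1+3=4) = 4
mincoin(8) = min(1+mincoin(7)=1+4=5, 1+mincoin(6)=1+3=4) = 4
mincoin(9) = min(1+mincoin(8)=1+4=5, 1+mincoin(7)=1+4=5) = 5
mincoin(10) = min(1+mincoin(9)=1+5=6, 1+mincoin(8)=1+4=5) = 5
mincoin(11) = min(1+mincoin(10)=1+5=6, 1+mincoin(9)=1+5=6) = 6
mincoin(12) = min(1+mincoin(11)=1+6=7, 1+mincoin(10)=1+5=6) = 6
mincoin(13) = min(1+mincoin(12)=1+6=7, 1+mincoin(11)=1+6=7, 1+mincoin(0)=1+0=1) = 1
mincoin(14) = min(1+mincoin(13)=1+1=2, 1+mincoin(12)=1+6=7, 1+mincoin(1)=1+1=2) = 2
mincoin(15) = min(1+mincoin(14)=1+2=3, 1+mincoin(13)=1+1=2, 1+mincoin(2)=1+1=2) = 2
mincoin(16) = min(1+mincoin(15)=1+2=3, 1+mincoin(14)=1+2=3, 1+mincoin(3)=1+2=3) = 3
mincoin(17) = min(1+mincoin(16)=1+3=4, 1+mincoin(15)=1+2=3, 1+mincoin(4)=1+2=3) = 3
mincoin(18) = min(1+mincoin(17)=1+3=4, 1+mincoin(16)=1+3=4, 1+mincoin(5)=1+3=4) = 4
mincoin(19) = min(1+mincoin(18)=1+4=5, 1+mincoin(17)=1+3=4, 1+mincoin(6)=1+3=4) = 4
mincoin(20) = min(1+mincoin(19)=1+4=5, 1+mincoin(18)=1+4=5, 1+mincoin(7)=1+4=5) = 5
mincoin(21) = min(1+mincoin(20)=1+5=6, 1+mincoin(19)=1+4=5, 1+mincoin(8)=1+4=5) = 5
mincoin(22) = min(1+mincoin(21)=1+5=6, 1+mincoin(20)=1+5=6, 1+mincoin(9)=1+5=6) = 6
mincoin(23) = min(1+mincoin(22)=1+6=7, 1+mincoin(21)=1+5=6, 1+mincoin(10)=1+5=6) = 6
mincoin(24) = min(1+mincoin(23)=1+6=7, 1+mincoin(22)=1+6=7, 1+mincoin(11)=1+6=7) = 7
mincoin(25) = min(1+mincoin(24)=1+7=8, 1+mincoin(23)=1+6=7, 1+mincoin(12)=1+6=7) = 7
mincoin(26) = min(1+mincoin(25)=1+7=8, 1+mincoin(24)=1+7=8, 1+mincoin(13)=1+1=2) = 2
mincoin(27) = min(1+mincoin(26)=1+2=3, 1+mincoin(25)=1+7=8, 1+mincoin(14)=1+2=3) = 3
mincoin(28) = min(1+mincoin(27)=1+3=4, 1+mincoin(26)=1+2=3, 1+mincoin(15)=1+2=3) = 3
mincoin(29) = min(1+mincoin(28)=1+3=4, 1+mincoin(27)=1+3=4, 1+mincoin(16)=1+3=4) = 4

4


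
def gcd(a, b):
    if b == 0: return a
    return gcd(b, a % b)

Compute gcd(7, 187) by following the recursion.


gcd(7, 187) = gcd(187, 7)
gcd(187, 7) = gcd(7, 5)
gcd(7, 5) = gcd(5, 2)
gcd(5, 2) = gcd(2, 1)
gcd(2, 1) = gcd(1, 0)
gcd(1, 0) = 1  (base case)

1


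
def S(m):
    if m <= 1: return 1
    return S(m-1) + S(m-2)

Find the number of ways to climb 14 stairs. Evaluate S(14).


Building up from base cases:
S(0) = 1
S(1) = 1
S(2) = S(1) + S(0) = 1 + 1 = 2
S(3) = S(2) + S(1) = 2 + 1 = 3
S(4) = S(3) + S(2) = 3 + 2 = 5
S(5) = S(4) + S(3) = 5 + 3 = 8
S(6) = S(5) + S(4) = 8 + 5 = 13
S(7) = S(6) + S(5) = 13 + 8 = 21
S(8) = S(7) + S(6) = 21 + 13 = 34
S(9) = S(8) + S(7) = 34 + 21 = 55
S(10) = S(9) + S(8) = 55 + 34 = 89
S(11) = S(10) + S(9) = 89 + 55 = 144
S(12) = S(11) + S(10) = 144 + 89 = 233
S(13) = S(12) + S(11) = 233 + 144 = 377
S(14) = S(13) + S(12) = 377 + 233 = 610

610


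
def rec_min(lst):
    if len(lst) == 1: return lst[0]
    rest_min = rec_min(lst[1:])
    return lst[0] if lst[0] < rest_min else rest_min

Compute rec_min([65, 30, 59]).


rec_min([65, 30, 59]): compare 65 with rec_min([30, 59])
rec_min([30, 59]): compare 30 with rec_min([59])
rec_min([59]) = 59  (base case)
Compare 30 with 59 -> 30
Compare 65 with 30 -> 30

30


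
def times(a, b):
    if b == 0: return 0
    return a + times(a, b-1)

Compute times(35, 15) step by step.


times(35, 15) = 35 + times(35, 14)
times(35, 14) = 35 + times(35, 13)
times(35, 13) = 35 + times(35, 12)
times(35, 12) = 35 + times(35, 11)
times(35, 11) = 35 + times(35, 10)
times(35, 10) = 35 + times(35, 9)
times(35, 9) = 35 + times(35, 8)
times(35, 8) = 35 + times(35, 7)
times(35, 7) = 35 + times(35, 6)
times(35, 6) = 35 + times(35, 5)
times(35, 5) = 35 + times(35, 4)
times(35, 4) = 35 + times(35, 3)
times(35, 3) = 35 + times(35, 2)
times(35, 2) = 35 + times(35, 1)
times(35, 1) = 35 + times(35, 0)
times(35, 0) = 0  (base case)
Total: 35 + 35 + 35 + 35 + 35 + 35 + 35 + 35 + 35 + 35 + 35 + 35 + 35 + 35 + 35 + 0 = 525

525


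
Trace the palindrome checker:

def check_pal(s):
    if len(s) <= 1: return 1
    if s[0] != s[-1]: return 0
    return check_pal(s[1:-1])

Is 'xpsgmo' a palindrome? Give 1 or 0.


check_pal('xpsgmo'): s[0]='x' != s[-1]='o' -> return 0
Result: 0 (not a palindrome)

0


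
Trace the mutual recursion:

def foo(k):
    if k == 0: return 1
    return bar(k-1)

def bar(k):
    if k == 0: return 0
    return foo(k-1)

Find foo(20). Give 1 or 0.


foo(20) = bar(19)
bar(19) = foo(18)
foo(18) = bar(17)
bar(17) = foo(16)
foo(16) = bar(15)
bar(15) = foo(14)
foo(14) = bar(13)
bar(13) = foo(12)
foo(12) = bar(11)
bar(11) = foo(10)
foo(10) = bar(9)
bar(9) = foo(8)
foo(8) = bar(7)
bar(7) = foo(6)
foo(6) = bar(5)
bar(5) = foo(4)
foo(4) = bar(3)
bar(3) = foo(2)
foo(2) = bar(1)
bar(1) = foo(0)
foo(0) = 1  (base case)
Result: 1

1


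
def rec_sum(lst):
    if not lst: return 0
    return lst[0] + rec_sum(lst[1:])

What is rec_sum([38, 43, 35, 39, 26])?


rec_sum([38, 43, 35, 39, 26]) = 38 + rec_sum([43, 35, 39, 26])
rec_sum([43, 35, 39, 26]) = 43 + rec_sum([35, 39, 26])
rec_sum([35, 39, 26]) = 35 + rec_sum([39, 26])
rec_sum([39, 26]) = 39 + rec_sum([26])
rec_sum([26]) = 26 + rec_sum([])
rec_sum([]) = 0  (base case)
Total: 38 + 43 + 35 + 39 + 26 + 0 = 181

181


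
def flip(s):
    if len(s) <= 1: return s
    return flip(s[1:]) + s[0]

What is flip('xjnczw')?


flip('xjnczw') = flip('jnczw') + 'x'
flip('jnczw') = flip('nczw') + 'j'
flip('nczw') = flip('czw') + 'n'
flip('czw') = flip('zw') + 'c'
flip('zw') = flip('w') + 'z'
flip('w') = 'w'  (base case)
Concatenating: 'w' + 'z' + 'c' + 'n' + 'j' + 'x' = 'wzcnjx'

wzcnjx


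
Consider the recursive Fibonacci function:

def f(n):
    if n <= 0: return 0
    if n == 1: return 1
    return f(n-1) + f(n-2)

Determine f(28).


Computing f(28) bottom-up:
f(0) = 0
f(1) = 1
f(2) = f(1) + f(0) = 1 + 0 = 1
f(3) = f(2) + f(1) = 1 + 1 = 2
f(4) = f(3) + f(2) = 2 + 1 = 3
f(5) = f(4) + f(3) = 3 + 2 = 5
f(6) = f(5) + f(4) = 5 + 3 = 8
f(7) = f(6) + f(5) = 8 + 5 = 13
f(8) = f(7) + f(6) = 13 + 8 = 21
f(9) = f(8) + f(7) = 21 + 13 = 34
f(10) = f(9) + f(8) = 34 + 21 = 55
f(11) = f(10) + f(9) = 55 + 34 = 89
f(12) = f(11) + f(10) = 89 + 55 = 144
f(13) = f(12) + f(11) = 144 + 89 = 233
f(14) = f(13) + f(12) = 233 + 144 = 377
f(15) = f(14) + f(13) = 377 + 233 = 610
f(16) = f(15) + f(14) = 610 + 377 = 987
f(17) = f(16) + f(15) = 987 + 610 = 1597
f(18) = f(17) + f(16) = 1597 + 987 = 2584
f(19) = f(18) + f(17) = 2584 + 1597 = 4181
f(20) = f(19) + f(18) = 4181 + 2584 = 6765
f(21) = f(20) + f(19) = 6765 + 4181 = 10946
f(22) = f(21) + f(20) = 10946 + 6765 = 17711
f(23) = f(22) + f(21) = 17711 + 10946 = 28657
f(24) = f(23) + f(22) = 28657 + 17711 = 46368
f(25) = f(24) + f(23) = 46368 + 28657 = 75025
f(26) = f(25) + f(24) = 75025 + 46368 = 121393
f(27) = f(26) + f(25) = 121393 + 75025 = 196418
f(28) = f(27) + f(26) = 196418 + 121393 = 317811

317811


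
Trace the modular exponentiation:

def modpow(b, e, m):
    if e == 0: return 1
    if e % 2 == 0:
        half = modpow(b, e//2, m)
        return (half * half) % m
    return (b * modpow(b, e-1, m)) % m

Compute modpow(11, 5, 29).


modpow(11, 5, 29): e is odd, compute modpow(11, 4, 29)
  modpow(11, 4, 29): e is even, compute modpow(11, 2, 29)
    modpow(11, 2, 29): e is even, compute modpow(11, 1, 29)
      modpow(11, 1, 29): e is odd, compute modpow(11, 0, 29)
        modpow(11, 0, 29) = 1
      (11 * 1) % 29 = 11
    half=11, (11*11) % 29 = 5
  half=5, (5*5) % 29 = 25
(11 * 25) % 29 = 14

14


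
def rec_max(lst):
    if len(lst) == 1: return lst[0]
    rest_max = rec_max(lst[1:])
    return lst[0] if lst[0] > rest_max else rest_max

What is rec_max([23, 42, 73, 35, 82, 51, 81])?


rec_max([23, 42, 73, 35, 82, 51, 81]): compare 23 with rec_max([42, 73, 35, 82, 51, 81])
rec_max([42, 73, 35, 82, 51, 81]): compare 42 with rec_max([73, 35, 82, 51, 81])
rec_max([73, 35, 82, 51, 81]): compare 73 with rec_max([35, 82, 51, 81])
rec_max([35, 82, 51, 81]): compare 35 with rec_max([82, 51, 81])
rec_max([82, 51, 81]): compare 82 with rec_max([51, 81])
rec_max([51, 81]): compare 51 with rec_max([81])
rec_max([81]) = 81  (base case)
Compare 51 with 81 -> 81
Compare 82 with 81 -> 82
Compare 35 with 82 -> 82
Compare 73 with 82 -> 82
Compare 42 with 82 -> 82
Compare 23 with 82 -> 82

82


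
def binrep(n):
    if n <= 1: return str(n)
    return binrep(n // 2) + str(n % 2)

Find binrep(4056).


binrep(4056) = binrep(2028) + '0'
binrep(2028) = binrep(1014) + '0'
binrep(1014) = binrep(507) + '0'
binrep(507) = binrep(253) + '1'
binrep(253) = binrep(126) + '1'
binrep(126) = binrep(63) + '0'
binrep(63) = binrep(31) + '1'
binrep(31) = binrep(15) + '1'
binrep(15) = binrep(7) + '1'
binrep(7) = binrep(3) + '1'
binrep(3) = binrep(1) + '1'
binrep(1) = '1'  (base case)
Concatenating: '1' + '1' + '1' + '1' + '1' + '1' + '0' + '1' + '1' + '0' + '0' + '0' = '111111011000'

111111011000


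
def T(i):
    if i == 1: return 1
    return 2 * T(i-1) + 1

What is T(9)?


T(9) = 2 * T(8) + 1
T(8) = 2 * T(7) + 1
T(7) = 2 * T(6) + 1
T(6) = 2 * T(5) + 1
T(5) = 2 * T(4) + 1
T(4) = 2 * T(3) + 1
T(3) = 2 * T(2) + 1
T(2) = 2 * T(1) + 1
T(1) = 1  (base case)
T(2) = 2 * 1 + 1 = 3
T(3) = 2 * 3 + 1 = 7
T(4) = 2 * 7 + 1 = 15
T(5) = 2 * 15 + 1 = 31
T(6) = 2 * 31 + 1 = 63
T(7) = 2 * 63 + 1 = 127
T(8) = 2 * 127 + 1 = 255
T(9) = 2 * 255 + 1 = 511

511


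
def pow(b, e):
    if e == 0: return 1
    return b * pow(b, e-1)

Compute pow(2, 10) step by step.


pow(2, 10)
= 2 * pow(2, 9)
= 2 * 2 * pow(2, 8)
= 2 * 2 * 2 * pow(2, 7)
= 2 * 2 * 2 * 2 * pow(2, 6)
= 2 * 2 * 2 * 2 * 2 * pow(2, 5)
= 2 * 2 * 2 * 2 * 2 * 2 * pow(2, 4)
= 2 * 2 * 2 * 2 * 2 * 2 * 2 * pow(2, 3)
= 2 * 2 * 2 * 2 * 2 * 2 * 2 * 2 * pow(2, 2)
= 2 * 2 * 2 * 2 * 2 * 2 * 2 * 2 * 2 * pow(2, 1)
= 2 * 2 * 2 * 2 * 2 * 2 * 2 * 2 * 2 * 2 * pow(2, 0)
= 2 * 2 * 2 * 2 * 2 * 2 * 2 * 2 * 2 * 2 * 1
= 1024

1024


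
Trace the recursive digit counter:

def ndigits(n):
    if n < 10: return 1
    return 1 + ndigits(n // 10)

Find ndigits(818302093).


ndigits(818302093) = 1 + ndigits(81830209)
ndigits(81830209) = 1 + ndigits(8183020)
ndigits(8183020) = 1 + ndigits(818302)
ndigits(818302) = 1 + ndigits(81830)
ndigits(81830) = 1 + ndigits(8183)
ndigits(8183) = 1 + ndigits(818)
ndigits(818) = 1 + ndigits(81)
ndigits(81) = 1 + ndigits(8)
ndigits(8) = 1  (base case: 8 < 10)
Unwinding: 1 + 1 + 1 + 1 + 1 + 1 + 1 + 1 + 1 = 9

9


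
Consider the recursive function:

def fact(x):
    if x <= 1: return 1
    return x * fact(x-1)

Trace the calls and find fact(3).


fact(3)
= 3 * fact(2)
= 3 * 2 * fact(1)
= 3 * 2 * 1
= 6

6


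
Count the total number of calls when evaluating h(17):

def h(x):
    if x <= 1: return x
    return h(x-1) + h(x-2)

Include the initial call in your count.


Let C(n) = total calls for h(n)
C(0) = 1, C(1) = 1
C(2) = 1 + C(1) + C(0) = 1 + 1 + 1 = 3
C(3) = 1 + C(2) + C(1) = 1 + 3 + 1 = 5
C(4) = 1 + C(3) + C(2) = 1 + 5 + 3 = 9
C(5) = 1 + C(4) + C(3) = 1 + 9 + 5 = 15
C(6) = 1 + C(5) + C(4) = 1 + 15 + 9 = 25
C(7) = 1 + C(6) + C(5) = 1 + 25 + 15 = 41
C(8) = 1 + C(7) + C(6) = 1 + 41 + 25 = 67
C(9) = 1 + C(8) + C(7) = 1 + 67 + 41 = 109
C(10) = 1 + C(9) + C(8) = 1 + 109 + 67 = 177
C(11) = 1 + C(10) + C(9) = 1 + 177 + 109 = 287
C(12) = 1 + C(11) + C(10) = 1 + 287 + 177 = 465
C(13) = 1 + C(12) + C(11) = 1 + 465 + 287 = 753
C(14) = 1 + C(13) + C(12) = 1 + 753 + 465 = 1219
C(15) = 1 + C(14) + C(13) = 1 + 1219 + 753 = 1973
C(16) = 1 + C(15) + C(14) = 1 + 1973 + 1219 = 3193
C(17) = 1 + C(16) + C(15) = 1 + 3193 + 1973 = 5167

5167


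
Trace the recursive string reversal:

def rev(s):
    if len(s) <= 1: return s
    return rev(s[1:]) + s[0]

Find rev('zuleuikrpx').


rev('zuleuikrpx') = rev('uleuikrpx') + 'z'
rev('uleuikrpx') = rev('leuikrpx') + 'u'
rev('leuikrpx') = rev('euikrpx') + 'l'
rev('euikrpx') = rev('uikrpx') + 'e'
rev('uikrpx') = rev('ikrpx') + 'u'
rev('ikrpx') = rev('krpx') + 'i'
rev('krpx') = rev('rpx') + 'k'
rev('rpx') = rev('px') + 'r'
rev('px') = rev('x') + 'p'
rev('x') = 'x'  (base case)
Concatenating: 'x' + 'p' + 'r' + 'k' + 'i' + 'u' + 'e' + 'l' + 'u' + 'z' = 'xprkiueluz'

xprkiueluz


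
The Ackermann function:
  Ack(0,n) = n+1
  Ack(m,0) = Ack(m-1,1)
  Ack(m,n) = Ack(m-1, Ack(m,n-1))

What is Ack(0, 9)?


Ack(0, 9) = 10
Result: Ack(0, 9) = 10

10


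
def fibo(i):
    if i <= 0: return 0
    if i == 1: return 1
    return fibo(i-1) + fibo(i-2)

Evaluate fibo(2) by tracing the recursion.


Computing fibo(2) bottom-up:
fibo(0) = 0
fibo(1) = 1
fibo(2) = fibo(1) + fibo(0) = 1 + 0 = 1

1


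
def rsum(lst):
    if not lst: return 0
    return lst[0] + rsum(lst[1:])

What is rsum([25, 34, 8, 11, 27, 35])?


rsum([25, 34, 8, 11, 27, 35]) = 25 + rsum([34, 8, 11, 27, 35])
rsum([34, 8, 11, 27, 35]) = 34 + rsum([8, 11, 27, 35])
rsum([8, 11, 27, 35]) = 8 + rsum([11, 27, 35])
rsum([11, 27, 35]) = 11 + rsum([27, 35])
rsum([27, 35]) = 27 + rsum([35])
rsum([35]) = 35 + rsum([])
rsum([]) = 0  (base case)
Total: 25 + 34 + 8 + 11 + 27 + 35 + 0 = 140

140


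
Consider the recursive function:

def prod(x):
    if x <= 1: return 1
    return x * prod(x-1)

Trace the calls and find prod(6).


prod(6)
= 6 * prod(5)
= 6 * 5 * prod(4)
= 6 * 5 * 4 * prod(3)
= 6 * 5 * 4 * 3 * prod(2)
= 6 * 5 * 4 * 3 * 2 * prod(1)
= 6 * 5 * 4 * 3 * 2 * 1
= 720

720


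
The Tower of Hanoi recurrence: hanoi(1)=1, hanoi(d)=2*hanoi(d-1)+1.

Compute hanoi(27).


hanoi(27) = 2 * hanoi(26) + 1
hanoi(26) = 2 * hanoi(25) + 1
hanoi(25) = 2 * hanoi(24) + 1
hanoi(24) = 2 * hanoi(23) + 1
hanoi(23) = 2 * hanoi(22) + 1
hanoi(22) = 2 * hanoi(21) + 1
hanoi(21) = 2 * hanoi(20) + 1
hanoi(20) = 2 * hanoi(19) + 1
hanoi(19) = 2 * hanoi(18) + 1
hanoi(18) = 2 * hanoi(17) + 1
hanoi(17) = 2 * hanoi(16) + 1
hanoi(16) = 2 * hanoi(15) + 1
hanoi(15) = 2 * hanoi(14) + 1
hanoi(14) = 2 * hanoi(13) + 1
hanoi(13) = 2 * hanoi(12) + 1
hanoi(12) = 2 * hanoi(11) + 1
hanoi(11) = 2 * hanoi(10) + 1
hanoi(10) = 2 * hanoi(9) + 1
hanoi(9) = 2 * hanoi(8) + 1
hanoi(8) = 2 * hanoi(7) + 1
hanoi(7) = 2 * hanoi(6) + 1
hanoi(6) = 2 * hanoi(5) + 1
hanoi(5) = 2 * hanoi(4) + 1
hanoi(4) = 2 * hanoi(3) + 1
hanoi(3) = 2 * hanoi(2) + 1
hanoi(2) = 2 * hanoi(1) + 1
hanoi(1) = 1  (base case)
hanoi(2) = 2 * 1 + 1 = 3
hanoi(3) = 2 * 3 + 1 = 7
hanoi(4) = 2 * 7 + 1 = 15
hanoi(5) = 2 * 15 + 1 = 31
hanoi(6) = 2 * 31 + 1 = 63
hanoi(7) = 2 * 63 + 1 = 127
hanoi(8) = 2 * 127 + 1 = 255
hanoi(9) = 2 * 255 + 1 = 511
hanoi(10) = 2 * 511 + 1 = 1023
hanoi(11) = 2 * 1023 + 1 = 2047
hanoi(12) = 2 * 2047 + 1 = 4095
hanoi(13) = 2 * 4095 + 1 = 8191
hanoi(14) = 2 * 8191 + 1 = 16383
hanoi(15) = 2 * 16383 + 1 = 32767
hanoi(16) = 2 * 32767 + 1 = 65535
hanoi(17) = 2 * 65535 + 1 = 131071
hanoi(18) = 2 * 131071 + 1 = 262143
hanoi(19) = 2 * 262143 + 1 = 524287
hanoi(20) = 2 * 524287 + 1 = 1048575
hanoi(21) = 2 * 1048575 + 1 = 2097151
hanoi(22) = 2 * 2097151 + 1 = 4194303
hanoi(23) = 2 * 4194303 + 1 = 8388607
hanoi(24) = 2 * 8388607 + 1 = 16777215
hanoi(25) = 2 * 16777215 + 1 = 33554431
hanoi(26) = 2 * 33554431 + 1 = 67108863
hanoi(27) = 2 * 67108863 + 1 = 134217727

134217727
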